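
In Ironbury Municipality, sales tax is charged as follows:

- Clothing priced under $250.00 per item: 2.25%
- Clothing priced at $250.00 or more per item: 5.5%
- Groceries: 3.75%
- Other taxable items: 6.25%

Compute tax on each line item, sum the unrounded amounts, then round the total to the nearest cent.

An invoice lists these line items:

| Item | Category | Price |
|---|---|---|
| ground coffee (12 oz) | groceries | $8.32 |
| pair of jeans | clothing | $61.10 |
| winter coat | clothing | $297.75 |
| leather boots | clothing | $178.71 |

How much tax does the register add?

Ground coffee (12 oz) $8.32: groceries → 3.75% → $0.312
Pair of jeans $61.10: clothing, under $250.00 → 2.25% → $1.37475
Winter coat $297.75: clothing, $250.00 or more → 5.5% → $16.37625
Leather boots $178.71: clothing, under $250.00 → 2.25% → $4.020975
Unrounded tax sum = $22.083975 → $22.08

$22.08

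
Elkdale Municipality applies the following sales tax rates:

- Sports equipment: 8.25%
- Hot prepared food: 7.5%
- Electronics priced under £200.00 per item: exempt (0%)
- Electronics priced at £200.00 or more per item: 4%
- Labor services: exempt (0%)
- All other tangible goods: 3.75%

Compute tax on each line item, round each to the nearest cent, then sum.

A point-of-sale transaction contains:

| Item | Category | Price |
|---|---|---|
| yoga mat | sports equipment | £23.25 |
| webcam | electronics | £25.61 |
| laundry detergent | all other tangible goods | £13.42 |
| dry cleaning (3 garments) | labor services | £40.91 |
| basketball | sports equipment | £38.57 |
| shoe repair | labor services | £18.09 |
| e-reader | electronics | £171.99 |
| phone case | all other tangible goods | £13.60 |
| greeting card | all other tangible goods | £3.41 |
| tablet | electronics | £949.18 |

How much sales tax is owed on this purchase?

Yoga mat £23.25: sports equipment → 8.25% → £1.92
Webcam £25.61: electronics, under £200.00 → 0% → £0.00
Laundry detergent £13.42: all other tangible goods → 3.75% → £0.50
Dry cleaning (3 garments) £40.91: labor services → 0% → £0.00
Basketball £38.57: sports equipment → 8.25% → £3.18
Shoe repair £18.09: labor services → 0% → £0.00
E-reader £171.99: electronics, under £200.00 → 0% → £0.00
Phone case £13.60: all other tangible goods → 3.75% → £0.51
Greeting card £3.41: all other tangible goods → 3.75% → £0.13
Tablet £949.18: electronics, £200.00 or more → 4% → £37.97
Total tax = £1.92 + £0.50 + £3.18 + £0.51 + £0.13 + £37.97 = £44.21

£44.21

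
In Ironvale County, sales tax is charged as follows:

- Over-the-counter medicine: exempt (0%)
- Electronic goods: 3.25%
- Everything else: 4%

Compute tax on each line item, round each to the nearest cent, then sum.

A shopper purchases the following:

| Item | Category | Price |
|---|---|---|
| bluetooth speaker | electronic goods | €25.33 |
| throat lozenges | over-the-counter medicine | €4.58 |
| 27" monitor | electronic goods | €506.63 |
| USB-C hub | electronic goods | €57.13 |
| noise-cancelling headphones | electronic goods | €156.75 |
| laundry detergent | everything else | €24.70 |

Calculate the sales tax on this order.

Bluetooth speaker €25.33: electronic goods → 3.25% → €0.82
Throat lozenges €4.58: over-the-counter medicine → 0% → €0.00
27" monitor €506.63: electronic goods → 3.25% → €16.47
USB-C hub €57.13: electronic goods → 3.25% → €1.86
Noise-cancelling headphones €156.75: electronic goods → 3.25% → €5.09
Laundry detergent €24.70: everything else → 4% → €0.99
Total tax = €0.82 + €16.47 + €1.86 + €5.09 + €0.99 = €25.23

€25.23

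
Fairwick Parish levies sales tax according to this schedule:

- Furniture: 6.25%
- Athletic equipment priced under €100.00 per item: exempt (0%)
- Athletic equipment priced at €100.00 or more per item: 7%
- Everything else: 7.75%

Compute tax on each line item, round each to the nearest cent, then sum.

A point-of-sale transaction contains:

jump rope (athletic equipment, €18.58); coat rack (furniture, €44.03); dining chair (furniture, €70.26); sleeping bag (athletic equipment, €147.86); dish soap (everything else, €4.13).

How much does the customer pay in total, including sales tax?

Jump rope €18.58: athletic equipment, under €100.00 → 0% → €0.00
Coat rack €44.03: furniture → 6.25% → €2.75
Dining chair €70.26: furniture → 6.25% → €4.39
Sleeping bag €147.86: athletic equipment, €100.00 or more → 7% → €10.35
Dish soap €4.13: everything else → 7.75% → €0.32
Subtotal = €284.86; tax = €17.81; total due = €302.67

€302.67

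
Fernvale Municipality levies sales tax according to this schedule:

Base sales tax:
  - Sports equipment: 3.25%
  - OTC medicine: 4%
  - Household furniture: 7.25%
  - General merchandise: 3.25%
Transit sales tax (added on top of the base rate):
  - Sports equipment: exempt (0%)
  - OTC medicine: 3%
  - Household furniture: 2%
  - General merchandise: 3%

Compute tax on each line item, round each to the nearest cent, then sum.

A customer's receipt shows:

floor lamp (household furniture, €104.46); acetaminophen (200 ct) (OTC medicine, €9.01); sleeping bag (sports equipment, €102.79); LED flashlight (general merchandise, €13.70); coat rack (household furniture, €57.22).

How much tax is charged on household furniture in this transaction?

€14.95

Floor lamp €104.46: household furniture → 7.25% + 2% transit = 9.25% → €9.66
Coat rack €57.22: household furniture → 7.25% + 2% transit = 9.25% → €5.29
Tax on household furniture = €9.66 + €5.29 = €14.95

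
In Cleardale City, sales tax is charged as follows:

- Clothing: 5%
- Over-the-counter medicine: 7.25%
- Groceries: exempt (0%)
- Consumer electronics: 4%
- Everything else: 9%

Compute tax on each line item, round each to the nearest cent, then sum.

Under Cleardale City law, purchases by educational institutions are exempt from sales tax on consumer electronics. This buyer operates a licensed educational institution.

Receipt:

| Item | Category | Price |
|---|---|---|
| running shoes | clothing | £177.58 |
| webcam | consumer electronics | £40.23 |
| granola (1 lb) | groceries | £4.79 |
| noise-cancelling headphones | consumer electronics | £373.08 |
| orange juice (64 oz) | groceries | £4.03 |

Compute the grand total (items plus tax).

Running shoes £177.58: clothing → 5% → £8.88
Webcam £40.23: consumer electronics, buyer-exempt → 0% → £0.00
Granola (1 lb) £4.79: groceries → 0% → £0.00
Noise-cancelling headphones £373.08: consumer electronics, buyer-exempt → 0% → £0.00
Orange juice (64 oz) £4.03: groceries → 0% → £0.00
Subtotal = £599.71; tax = £8.88; total due = £608.59

£608.59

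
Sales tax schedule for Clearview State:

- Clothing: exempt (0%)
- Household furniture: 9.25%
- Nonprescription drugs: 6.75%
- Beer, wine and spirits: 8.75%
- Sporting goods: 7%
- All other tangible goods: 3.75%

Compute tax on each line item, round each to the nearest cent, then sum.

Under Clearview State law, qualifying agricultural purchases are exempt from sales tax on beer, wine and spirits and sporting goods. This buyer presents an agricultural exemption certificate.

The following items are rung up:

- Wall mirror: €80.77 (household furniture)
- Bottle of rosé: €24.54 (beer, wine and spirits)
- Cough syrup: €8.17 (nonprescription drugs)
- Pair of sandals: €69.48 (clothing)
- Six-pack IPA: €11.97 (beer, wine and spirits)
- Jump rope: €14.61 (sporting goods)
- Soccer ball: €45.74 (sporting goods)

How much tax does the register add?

Wall mirror €80.77: household furniture → 9.25% → €7.47
Bottle of rosé €24.54: beer, wine and spirits, buyer-exempt → 0% → €0.00
Cough syrup €8.17: nonprescription drugs → 6.75% → €0.55
Pair of sandals €69.48: clothing → 0% → €0.00
Six-pack IPA €11.97: beer, wine and spirits, buyer-exempt → 0% → €0.00
Jump rope €14.61: sporting goods, buyer-exempt → 0% → €0.00
Soccer ball €45.74: sporting goods, buyer-exempt → 0% → €0.00
Total tax = €7.47 + €0.55 = €8.02

€8.02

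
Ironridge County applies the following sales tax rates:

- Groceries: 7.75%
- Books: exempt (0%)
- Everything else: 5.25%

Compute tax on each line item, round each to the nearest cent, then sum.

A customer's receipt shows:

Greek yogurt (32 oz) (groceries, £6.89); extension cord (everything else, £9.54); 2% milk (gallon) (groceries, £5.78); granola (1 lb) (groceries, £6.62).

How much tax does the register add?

£1.99

Greek yogurt (32 oz) £6.89: groceries → 7.75% → £0.53
Extension cord £9.54: everything else → 5.25% → £0.50
2% milk (gallon) £5.78: groceries → 7.75% → £0.45
Granola (1 lb) £6.62: groceries → 7.75% → £0.51
Total tax = £0.53 + £0.50 + £0.45 + £0.51 = £1.99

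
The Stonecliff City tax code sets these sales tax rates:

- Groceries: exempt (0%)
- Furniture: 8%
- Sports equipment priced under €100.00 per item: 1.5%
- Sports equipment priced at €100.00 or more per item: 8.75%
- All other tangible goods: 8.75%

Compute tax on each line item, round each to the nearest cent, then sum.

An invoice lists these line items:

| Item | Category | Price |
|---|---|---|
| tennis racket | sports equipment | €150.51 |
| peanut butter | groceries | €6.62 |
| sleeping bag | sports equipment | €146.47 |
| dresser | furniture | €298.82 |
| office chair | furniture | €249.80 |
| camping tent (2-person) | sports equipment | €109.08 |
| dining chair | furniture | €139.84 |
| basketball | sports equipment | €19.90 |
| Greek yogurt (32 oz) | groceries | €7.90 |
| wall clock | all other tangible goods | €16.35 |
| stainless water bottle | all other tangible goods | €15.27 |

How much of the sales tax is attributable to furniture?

Dresser €298.82: furniture → 8% → €23.91
Office chair €249.80: furniture → 8% → €19.98
Dining chair €139.84: furniture → 8% → €11.19
Tax on furniture = €23.91 + €19.98 + €11.19 = €55.08

€55.08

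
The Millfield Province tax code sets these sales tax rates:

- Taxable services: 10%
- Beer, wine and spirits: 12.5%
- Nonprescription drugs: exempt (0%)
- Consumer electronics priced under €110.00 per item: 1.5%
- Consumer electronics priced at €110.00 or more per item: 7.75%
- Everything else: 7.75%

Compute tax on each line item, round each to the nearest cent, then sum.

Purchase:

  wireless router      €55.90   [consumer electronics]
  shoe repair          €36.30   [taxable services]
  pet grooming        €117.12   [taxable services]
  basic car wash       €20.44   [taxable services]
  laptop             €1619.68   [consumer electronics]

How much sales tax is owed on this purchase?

Wireless router €55.90: consumer electronics, under €110.00 → 1.5% → €0.84
Shoe repair €36.30: taxable services → 10% → €3.63
Pet grooming €117.12: taxable services → 10% → €11.71
Basic car wash €20.44: taxable services → 10% → €2.04
Laptop €1619.68: consumer electronics, €110.00 or more → 7.75% → €125.53
Total tax = €0.84 + €3.63 + €11.71 + €2.04 + €125.53 = €143.75

€143.75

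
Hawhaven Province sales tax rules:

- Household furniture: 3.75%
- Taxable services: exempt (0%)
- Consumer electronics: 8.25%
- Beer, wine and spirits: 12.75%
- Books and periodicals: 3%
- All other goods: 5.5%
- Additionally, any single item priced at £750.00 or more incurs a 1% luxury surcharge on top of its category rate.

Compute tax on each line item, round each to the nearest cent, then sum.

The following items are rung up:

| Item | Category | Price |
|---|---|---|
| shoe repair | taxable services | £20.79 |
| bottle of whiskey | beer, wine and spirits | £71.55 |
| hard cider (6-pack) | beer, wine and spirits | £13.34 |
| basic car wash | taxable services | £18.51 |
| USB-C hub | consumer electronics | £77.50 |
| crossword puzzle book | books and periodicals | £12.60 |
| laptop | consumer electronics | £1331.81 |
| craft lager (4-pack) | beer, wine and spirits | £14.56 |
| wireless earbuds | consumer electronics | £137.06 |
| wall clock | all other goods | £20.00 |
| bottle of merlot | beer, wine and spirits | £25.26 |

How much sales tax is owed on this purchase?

Shoe repair £20.79: taxable services → 0% → £0.00
Bottle of whiskey £71.55: beer, wine and spirits → 12.75% → £9.12
Hard cider (6-pack) £13.34: beer, wine and spirits → 12.75% → £1.70
Basic car wash £18.51: taxable services → 0% → £0.00
USB-C hub £77.50: consumer electronics → 8.25% → £6.39
Crossword puzzle book £12.60: books and periodicals → 3% → £0.38
Laptop £1331.81: consumer electronics → 8.25% + 1% surcharge = 9.25% → £123.19
Craft lager (4-pack) £14.56: beer, wine and spirits → 12.75% → £1.86
Wireless earbuds £137.06: consumer electronics → 8.25% → £11.31
Wall clock £20.00: all other goods → 5.5% → £1.10
Bottle of merlot £25.26: beer, wine and spirits → 12.75% → £3.22
Total tax = £9.12 + £1.70 + £6.39 + £0.38 + £123.19 + £1.86 + £11.31 + £1.10 + £3.22 = £158.27

£158.27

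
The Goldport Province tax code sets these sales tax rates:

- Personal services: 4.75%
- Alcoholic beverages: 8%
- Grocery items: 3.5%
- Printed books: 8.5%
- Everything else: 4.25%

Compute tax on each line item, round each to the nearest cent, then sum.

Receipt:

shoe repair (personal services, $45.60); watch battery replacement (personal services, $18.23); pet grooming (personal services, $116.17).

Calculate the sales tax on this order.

$8.56

Shoe repair $45.60: personal services → 4.75% → $2.17
Watch battery replacement $18.23: personal services → 4.75% → $0.87
Pet grooming $116.17: personal services → 4.75% → $5.52
Total tax = $2.17 + $0.87 + $5.52 = $8.56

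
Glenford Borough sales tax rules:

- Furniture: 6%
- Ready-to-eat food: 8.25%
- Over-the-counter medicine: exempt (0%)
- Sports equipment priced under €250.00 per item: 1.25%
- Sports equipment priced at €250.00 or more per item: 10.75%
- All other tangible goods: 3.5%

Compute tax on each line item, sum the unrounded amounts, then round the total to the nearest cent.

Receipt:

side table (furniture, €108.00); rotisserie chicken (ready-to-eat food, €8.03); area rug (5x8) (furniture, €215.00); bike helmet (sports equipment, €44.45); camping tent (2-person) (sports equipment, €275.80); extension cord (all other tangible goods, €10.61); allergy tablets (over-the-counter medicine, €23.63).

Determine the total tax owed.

Side table €108.00: furniture → 6% → €6.48
Rotisserie chicken €8.03: ready-to-eat food → 8.25% → €0.662475
Area rug (5x8) €215.00: furniture → 6% → €12.90
Bike helmet €44.45: sports equipment, under €250.00 → 1.25% → €0.555625
Camping tent (2-person) €275.80: sports equipment, €250.00 or more → 10.75% → €29.6485
Extension cord €10.61: all other tangible goods → 3.5% → €0.37135
Allergy tablets €23.63: over-the-counter medicine → 0% → €0.00
Unrounded tax sum = €50.61795 → €50.62

€50.62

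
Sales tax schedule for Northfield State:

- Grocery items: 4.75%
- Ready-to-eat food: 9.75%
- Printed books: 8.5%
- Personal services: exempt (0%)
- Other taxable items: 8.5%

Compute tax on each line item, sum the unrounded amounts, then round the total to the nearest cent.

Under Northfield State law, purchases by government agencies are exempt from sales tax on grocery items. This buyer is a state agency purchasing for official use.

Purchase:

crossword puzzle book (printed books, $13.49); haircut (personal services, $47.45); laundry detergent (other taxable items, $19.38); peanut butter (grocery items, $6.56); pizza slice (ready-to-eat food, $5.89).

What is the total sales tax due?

Crossword puzzle book $13.49: printed books → 8.5% → $1.14665
Haircut $47.45: personal services → 0% → $0.00
Laundry detergent $19.38: other taxable items → 8.5% → $1.6473
Peanut butter $6.56: grocery items, buyer-exempt → 0% → $0.00
Pizza slice $5.89: ready-to-eat food → 9.75% → $0.574275
Unrounded tax sum = $3.368225 → $3.37

$3.37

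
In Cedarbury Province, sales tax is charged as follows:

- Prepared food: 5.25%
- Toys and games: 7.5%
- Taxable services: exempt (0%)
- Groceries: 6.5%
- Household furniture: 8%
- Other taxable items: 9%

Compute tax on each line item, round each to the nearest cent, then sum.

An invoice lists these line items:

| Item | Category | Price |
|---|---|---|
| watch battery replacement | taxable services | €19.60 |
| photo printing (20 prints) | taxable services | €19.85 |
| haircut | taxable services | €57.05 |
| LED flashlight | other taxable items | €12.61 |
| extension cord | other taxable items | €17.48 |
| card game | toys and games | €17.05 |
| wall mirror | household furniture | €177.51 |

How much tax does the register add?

Watch battery replacement €19.60: taxable services → 0% → €0.00
Photo printing (20 prints) €19.85: taxable services → 0% → €0.00
Haircut €57.05: taxable services → 0% → €0.00
LED flashlight €12.61: other taxable items → 9% → €1.13
Extension cord €17.48: other taxable items → 9% → €1.57
Card game €17.05: toys and games → 7.5% → €1.28
Wall mirror €177.51: household furniture → 8% → €14.20
Total tax = €1.13 + €1.57 + €1.28 + €14.20 = €18.18

€18.18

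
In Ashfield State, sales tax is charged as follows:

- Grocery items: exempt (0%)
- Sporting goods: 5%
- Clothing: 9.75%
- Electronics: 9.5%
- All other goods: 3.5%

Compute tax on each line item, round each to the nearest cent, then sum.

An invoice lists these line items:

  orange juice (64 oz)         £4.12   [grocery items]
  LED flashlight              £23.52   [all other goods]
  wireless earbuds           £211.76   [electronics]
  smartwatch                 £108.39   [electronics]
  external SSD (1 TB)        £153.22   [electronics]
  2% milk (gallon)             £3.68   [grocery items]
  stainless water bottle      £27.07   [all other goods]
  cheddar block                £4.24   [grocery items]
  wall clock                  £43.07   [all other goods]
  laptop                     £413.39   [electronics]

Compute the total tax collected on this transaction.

Orange juice (64 oz) £4.12: grocery items → 0% → £0.00
LED flashlight £23.52: all other goods → 3.5% → £0.82
Wireless earbuds £211.76: electronics → 9.5% → £20.12
Smartwatch £108.39: electronics → 9.5% → £10.30
External SSD (1 TB) £153.22: electronics → 9.5% → £14.56
2% milk (gallon) £3.68: grocery items → 0% → £0.00
Stainless water bottle £27.07: all other goods → 3.5% → £0.95
Cheddar block £4.24: grocery items → 0% → £0.00
Wall clock £43.07: all other goods → 3.5% → £1.51
Laptop £413.39: electronics → 9.5% → £39.27
Total tax = £0.82 + £20.12 + £10.30 + £14.56 + £0.95 + £1.51 + £39.27 = £87.53

£87.53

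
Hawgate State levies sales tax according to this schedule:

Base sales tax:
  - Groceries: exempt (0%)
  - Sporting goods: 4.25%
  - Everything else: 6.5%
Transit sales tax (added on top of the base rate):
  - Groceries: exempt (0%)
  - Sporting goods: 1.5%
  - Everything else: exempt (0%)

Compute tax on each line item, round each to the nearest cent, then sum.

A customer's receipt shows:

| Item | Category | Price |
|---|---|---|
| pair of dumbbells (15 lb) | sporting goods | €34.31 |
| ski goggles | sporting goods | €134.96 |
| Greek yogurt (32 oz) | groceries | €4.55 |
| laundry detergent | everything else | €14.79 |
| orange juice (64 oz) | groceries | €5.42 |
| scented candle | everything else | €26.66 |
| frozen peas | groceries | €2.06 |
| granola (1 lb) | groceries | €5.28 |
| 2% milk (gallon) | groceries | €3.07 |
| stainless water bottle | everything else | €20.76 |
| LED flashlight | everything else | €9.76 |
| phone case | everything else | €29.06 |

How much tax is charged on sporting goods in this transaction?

Pair of dumbbells (15 lb) €34.31: sporting goods → 4.25% + 1.5% transit = 5.75% → €1.97
Ski goggles €134.96: sporting goods → 4.25% + 1.5% transit = 5.75% → €7.76
Tax on sporting goods = €1.97 + €7.76 = €9.73

€9.73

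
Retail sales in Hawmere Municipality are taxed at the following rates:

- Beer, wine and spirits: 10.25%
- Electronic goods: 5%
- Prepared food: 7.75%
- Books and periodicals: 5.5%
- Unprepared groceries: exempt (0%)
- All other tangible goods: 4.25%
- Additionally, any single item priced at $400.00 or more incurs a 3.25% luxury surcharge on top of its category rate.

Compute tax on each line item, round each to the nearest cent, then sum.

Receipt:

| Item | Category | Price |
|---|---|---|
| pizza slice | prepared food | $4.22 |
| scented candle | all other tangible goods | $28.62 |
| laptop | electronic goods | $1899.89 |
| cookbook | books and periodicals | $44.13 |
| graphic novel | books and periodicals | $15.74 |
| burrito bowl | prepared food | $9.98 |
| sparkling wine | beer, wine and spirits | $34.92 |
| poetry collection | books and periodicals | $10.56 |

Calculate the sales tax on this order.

Pizza slice $4.22: prepared food → 7.75% → $0.33
Scented candle $28.62: all other tangible goods → 4.25% → $1.22
Laptop $1899.89: electronic goods → 5% + 3.25% surcharge = 8.25% → $156.74
Cookbook $44.13: books and periodicals → 5.5% → $2.43
Graphic novel $15.74: books and periodicals → 5.5% → $0.87
Burrito bowl $9.98: prepared food → 7.75% → $0.77
Sparkling wine $34.92: beer, wine and spirits → 10.25% → $3.58
Poetry collection $10.56: books and periodicals → 5.5% → $0.58
Total tax = $0.33 + $1.22 + $156.74 + $2.43 + $0.87 + $0.77 + $3.58 + $0.58 = $166.52

$166.52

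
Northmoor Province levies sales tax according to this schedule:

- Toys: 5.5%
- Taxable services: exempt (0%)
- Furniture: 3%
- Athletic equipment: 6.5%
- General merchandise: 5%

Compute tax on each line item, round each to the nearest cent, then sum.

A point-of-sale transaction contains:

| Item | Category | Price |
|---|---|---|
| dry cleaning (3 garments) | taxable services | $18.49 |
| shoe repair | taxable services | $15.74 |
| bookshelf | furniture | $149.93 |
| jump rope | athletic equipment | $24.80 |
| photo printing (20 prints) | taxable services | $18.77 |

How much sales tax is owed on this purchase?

$6.11

Dry cleaning (3 garments) $18.49: taxable services → 0% → $0.00
Shoe repair $15.74: taxable services → 0% → $0.00
Bookshelf $149.93: furniture → 3% → $4.50
Jump rope $24.80: athletic equipment → 6.5% → $1.61
Photo printing (20 prints) $18.77: taxable services → 0% → $0.00
Total tax = $4.50 + $1.61 = $6.11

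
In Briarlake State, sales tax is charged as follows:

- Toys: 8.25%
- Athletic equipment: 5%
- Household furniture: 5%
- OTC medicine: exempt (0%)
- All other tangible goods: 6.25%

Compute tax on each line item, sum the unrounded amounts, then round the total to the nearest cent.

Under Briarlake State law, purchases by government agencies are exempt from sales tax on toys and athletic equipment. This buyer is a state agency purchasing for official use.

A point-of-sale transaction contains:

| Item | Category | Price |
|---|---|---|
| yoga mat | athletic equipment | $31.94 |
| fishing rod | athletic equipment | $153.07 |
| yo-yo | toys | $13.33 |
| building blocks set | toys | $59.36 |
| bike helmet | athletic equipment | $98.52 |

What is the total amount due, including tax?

Yoga mat $31.94: athletic equipment, buyer-exempt → 0% → $0.00
Fishing rod $153.07: athletic equipment, buyer-exempt → 0% → $0.00
Yo-yo $13.33: toys, buyer-exempt → 0% → $0.00
Building blocks set $59.36: toys, buyer-exempt → 0% → $0.00
Bike helmet $98.52: athletic equipment, buyer-exempt → 0% → $0.00
Subtotal = $356.22; unrounded tax = $0.00 → $0.00; total due = $356.22

$356.22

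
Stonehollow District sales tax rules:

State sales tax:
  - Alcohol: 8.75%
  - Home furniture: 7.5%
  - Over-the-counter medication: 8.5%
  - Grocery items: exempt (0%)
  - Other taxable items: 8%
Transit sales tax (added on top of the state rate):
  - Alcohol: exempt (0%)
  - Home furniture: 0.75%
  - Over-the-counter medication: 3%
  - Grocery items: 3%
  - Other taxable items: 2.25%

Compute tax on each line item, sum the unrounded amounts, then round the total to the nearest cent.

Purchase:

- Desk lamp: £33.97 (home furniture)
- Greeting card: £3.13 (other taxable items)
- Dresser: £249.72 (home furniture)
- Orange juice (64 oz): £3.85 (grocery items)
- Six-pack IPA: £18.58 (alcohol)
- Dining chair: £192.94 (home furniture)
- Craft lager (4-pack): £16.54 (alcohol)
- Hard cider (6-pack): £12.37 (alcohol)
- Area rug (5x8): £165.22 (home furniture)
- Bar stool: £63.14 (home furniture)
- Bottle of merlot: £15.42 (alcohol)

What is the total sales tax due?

£64.10

Desk lamp £33.97: home furniture → 7.5% + 0.75% transit = 8.25% → £2.802525
Greeting card £3.13: other taxable items → 8% + 2.25% transit = 10.25% → £0.320825
Dresser £249.72: home furniture → 7.5% + 0.75% transit = 8.25% → £20.6019
Orange juice (64 oz) £3.85: grocery items → 0% + 3% transit = 3% → £0.1155
Six-pack IPA £18.58: alcohol → 8.75% + 0% transit = 8.75% → £1.62575
Dining chair £192.94: home furniture → 7.5% + 0.75% transit = 8.25% → £15.91755
Craft lager (4-pack) £16.54: alcohol → 8.75% + 0% transit = 8.75% → £1.44725
Hard cider (6-pack) £12.37: alcohol → 8.75% + 0% transit = 8.75% → £1.082375
Area rug (5x8) £165.22: home furniture → 7.5% + 0.75% transit = 8.25% → £13.63065
Bar stool £63.14: home furniture → 7.5% + 0.75% transit = 8.25% → £5.20905
Bottle of merlot £15.42: alcohol → 8.75% + 0% transit = 8.75% → £1.34925
Unrounded tax sum = £64.102625 → £64.10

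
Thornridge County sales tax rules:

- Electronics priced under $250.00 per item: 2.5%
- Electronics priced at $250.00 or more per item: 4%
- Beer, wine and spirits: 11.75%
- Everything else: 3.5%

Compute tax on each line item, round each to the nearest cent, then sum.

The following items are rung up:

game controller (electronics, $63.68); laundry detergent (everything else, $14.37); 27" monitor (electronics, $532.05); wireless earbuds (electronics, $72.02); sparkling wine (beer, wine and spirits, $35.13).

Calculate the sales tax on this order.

$29.30

Game controller $63.68: electronics, under $250.00 → 2.5% → $1.59
Laundry detergent $14.37: everything else → 3.5% → $0.50
27" monitor $532.05: electronics, $250.00 or more → 4% → $21.28
Wireless earbuds $72.02: electronics, under $250.00 → 2.5% → $1.80
Sparkling wine $35.13: beer, wine and spirits → 11.75% → $4.13
Total tax = $1.59 + $0.50 + $21.28 + $1.80 + $4.13 = $29.30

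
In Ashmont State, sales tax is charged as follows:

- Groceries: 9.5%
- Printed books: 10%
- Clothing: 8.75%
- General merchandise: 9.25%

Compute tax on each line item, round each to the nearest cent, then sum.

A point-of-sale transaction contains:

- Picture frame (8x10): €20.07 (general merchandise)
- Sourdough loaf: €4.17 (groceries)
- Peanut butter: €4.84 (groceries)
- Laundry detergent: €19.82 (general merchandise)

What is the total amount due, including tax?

€53.45

Picture frame (8x10) €20.07: general merchandise → 9.25% → €1.86
Sourdough loaf €4.17: groceries → 9.5% → €0.40
Peanut butter €4.84: groceries → 9.5% → €0.46
Laundry detergent €19.82: general merchandise → 9.25% → €1.83
Subtotal = €48.90; tax = €4.55; total due = €53.45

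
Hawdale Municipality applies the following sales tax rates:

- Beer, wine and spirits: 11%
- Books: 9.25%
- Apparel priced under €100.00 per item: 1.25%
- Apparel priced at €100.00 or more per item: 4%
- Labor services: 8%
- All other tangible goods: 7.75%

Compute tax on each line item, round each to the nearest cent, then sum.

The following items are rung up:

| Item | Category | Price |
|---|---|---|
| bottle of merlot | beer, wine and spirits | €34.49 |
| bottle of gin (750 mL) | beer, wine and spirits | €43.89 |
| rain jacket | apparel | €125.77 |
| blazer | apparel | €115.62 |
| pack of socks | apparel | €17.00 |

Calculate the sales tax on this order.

Bottle of merlot €34.49: beer, wine and spirits → 11% → €3.79
Bottle of gin (750 mL) €43.89: beer, wine and spirits → 11% → €4.83
Rain jacket €125.77: apparel, €100.00 or more → 4% → €5.03
Blazer €115.62: apparel, €100.00 or more → 4% → €4.62
Pack of socks €17.00: apparel, under €100.00 → 1.25% → €0.21
Total tax = €3.79 + €4.83 + €5.03 + €4.62 + €0.21 = €18.48

€18.48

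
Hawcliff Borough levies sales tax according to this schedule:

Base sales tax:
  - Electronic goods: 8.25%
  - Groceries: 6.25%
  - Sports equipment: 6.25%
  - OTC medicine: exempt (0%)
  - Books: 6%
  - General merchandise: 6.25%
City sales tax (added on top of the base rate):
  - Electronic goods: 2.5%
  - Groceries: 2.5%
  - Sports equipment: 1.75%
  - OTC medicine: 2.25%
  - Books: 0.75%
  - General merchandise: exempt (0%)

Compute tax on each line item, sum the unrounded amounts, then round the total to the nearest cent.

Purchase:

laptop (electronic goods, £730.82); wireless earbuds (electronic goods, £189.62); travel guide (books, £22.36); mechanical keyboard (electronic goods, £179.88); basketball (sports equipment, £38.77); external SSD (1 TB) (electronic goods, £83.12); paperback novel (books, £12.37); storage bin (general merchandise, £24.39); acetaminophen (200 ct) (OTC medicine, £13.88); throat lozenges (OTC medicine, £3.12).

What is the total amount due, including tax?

Laptop £730.82: electronic goods → 8.25% + 2.5% city = 10.75% → £78.56315
Wireless earbuds £189.62: electronic goods → 8.25% + 2.5% city = 10.75% → £20.38415
Travel guide £22.36: books → 6% + 0.75% city = 6.75% → £1.5093
Mechanical keyboard £179.88: electronic goods → 8.25% + 2.5% city = 10.75% → £19.3371
Basketball £38.77: sports equipment → 6.25% + 1.75% city = 8% → £3.1016
External SSD (1 TB) £83.12: electronic goods → 8.25% + 2.5% city = 10.75% → £8.9354
Paperback novel £12.37: books → 6% + 0.75% city = 6.75% → £0.834975
Storage bin £24.39: general merchandise → 6.25% + 0% city = 6.25% → £1.524375
Acetaminophen (200 ct) £13.88: OTC medicine → 0% + 2.25% city = 2.25% → £0.3123
Throat lozenges £3.12: OTC medicine → 0% + 2.25% city = 2.25% → £0.0702
Subtotal = £1298.33; unrounded tax = £134.57255 → £134.57; total due = £1432.90

£1432.90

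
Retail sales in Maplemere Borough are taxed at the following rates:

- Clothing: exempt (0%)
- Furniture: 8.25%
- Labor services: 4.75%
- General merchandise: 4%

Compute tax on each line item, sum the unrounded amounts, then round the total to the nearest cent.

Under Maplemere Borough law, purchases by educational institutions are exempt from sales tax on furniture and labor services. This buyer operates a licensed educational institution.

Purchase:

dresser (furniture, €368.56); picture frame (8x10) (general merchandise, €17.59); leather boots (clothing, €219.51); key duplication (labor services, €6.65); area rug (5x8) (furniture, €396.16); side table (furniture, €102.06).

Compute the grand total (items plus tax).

Dresser €368.56: furniture, buyer-exempt → 0% → €0.00
Picture frame (8x10) €17.59: general merchandise → 4% → €0.7036
Leather boots €219.51: clothing → 0% → €0.00
Key duplication €6.65: labor services, buyer-exempt → 0% → €0.00
Area rug (5x8) €396.16: furniture, buyer-exempt → 0% → €0.00
Side table €102.06: furniture, buyer-exempt → 0% → €0.00
Subtotal = €1110.53; unrounded tax = €0.7036 → €0.70; total due = €1111.23

€1111.23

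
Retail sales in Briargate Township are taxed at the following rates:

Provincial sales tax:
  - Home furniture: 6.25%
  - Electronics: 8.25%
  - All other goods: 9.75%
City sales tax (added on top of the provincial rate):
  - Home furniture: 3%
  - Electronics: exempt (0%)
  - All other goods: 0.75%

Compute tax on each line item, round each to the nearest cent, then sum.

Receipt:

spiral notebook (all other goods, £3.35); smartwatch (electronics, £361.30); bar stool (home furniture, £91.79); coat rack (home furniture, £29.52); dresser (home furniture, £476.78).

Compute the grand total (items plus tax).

£1048.22

Spiral notebook £3.35: all other goods → 9.75% + 0.75% city = 10.5% → £0.35
Smartwatch £361.30: electronics → 8.25% + 0% city = 8.25% → £29.81
Bar stool £91.79: home furniture → 6.25% + 3% city = 9.25% → £8.49
Coat rack £29.52: home furniture → 6.25% + 3% city = 9.25% → £2.73
Dresser £476.78: home furniture → 6.25% + 3% city = 9.25% → £44.10
Subtotal = £962.74; tax = £85.48; total due = £1048.22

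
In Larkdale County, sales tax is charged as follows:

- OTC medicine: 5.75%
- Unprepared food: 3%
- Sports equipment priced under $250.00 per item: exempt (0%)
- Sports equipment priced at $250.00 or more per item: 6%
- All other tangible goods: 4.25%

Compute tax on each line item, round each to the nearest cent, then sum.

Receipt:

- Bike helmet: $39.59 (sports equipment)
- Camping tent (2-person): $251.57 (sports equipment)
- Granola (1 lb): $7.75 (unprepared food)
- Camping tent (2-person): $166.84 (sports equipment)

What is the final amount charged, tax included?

Bike helmet $39.59: sports equipment, under $250.00 → 0% → $0.00
Camping tent (2-person) $251.57: sports equipment, $250.00 or more → 6% → $15.09
Granola (1 lb) $7.75: unprepared food → 3% → $0.23
Camping tent (2-person) $166.84: sports equipment, under $250.00 → 0% → $0.00
Subtotal = $465.75; tax = $15.32; total due = $481.07

$481.07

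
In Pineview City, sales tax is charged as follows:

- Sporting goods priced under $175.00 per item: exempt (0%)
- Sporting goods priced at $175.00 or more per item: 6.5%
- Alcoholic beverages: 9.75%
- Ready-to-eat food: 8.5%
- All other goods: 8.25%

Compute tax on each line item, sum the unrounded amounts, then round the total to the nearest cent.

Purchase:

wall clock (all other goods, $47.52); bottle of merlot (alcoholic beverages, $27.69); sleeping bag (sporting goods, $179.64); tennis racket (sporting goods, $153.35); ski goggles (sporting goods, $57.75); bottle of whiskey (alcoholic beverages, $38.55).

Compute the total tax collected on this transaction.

$22.06

Wall clock $47.52: all other goods → 8.25% → $3.9204
Bottle of merlot $27.69: alcoholic beverages → 9.75% → $2.699775
Sleeping bag $179.64: sporting goods, $175.00 or more → 6.5% → $11.6766
Tennis racket $153.35: sporting goods, under $175.00 → 0% → $0.00
Ski goggles $57.75: sporting goods, under $175.00 → 0% → $0.00
Bottle of whiskey $38.55: alcoholic beverages → 9.75% → $3.758625
Unrounded tax sum = $22.0554 → $22.06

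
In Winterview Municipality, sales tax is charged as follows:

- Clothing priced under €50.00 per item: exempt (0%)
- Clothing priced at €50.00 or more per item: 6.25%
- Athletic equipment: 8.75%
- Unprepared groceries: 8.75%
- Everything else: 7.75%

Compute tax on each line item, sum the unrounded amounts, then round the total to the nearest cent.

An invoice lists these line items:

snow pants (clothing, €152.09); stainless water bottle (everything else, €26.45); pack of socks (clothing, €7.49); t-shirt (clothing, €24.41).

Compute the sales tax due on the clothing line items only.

Snow pants €152.09: clothing, €50.00 or more → 6.25% → €9.505625
Pack of socks €7.49: clothing, under €50.00 → 0% → €0.00
T-shirt €24.41: clothing, under €50.00 → 0% → €0.00
Tax on clothing: unrounded sum = €9.505625 → €9.51

€9.51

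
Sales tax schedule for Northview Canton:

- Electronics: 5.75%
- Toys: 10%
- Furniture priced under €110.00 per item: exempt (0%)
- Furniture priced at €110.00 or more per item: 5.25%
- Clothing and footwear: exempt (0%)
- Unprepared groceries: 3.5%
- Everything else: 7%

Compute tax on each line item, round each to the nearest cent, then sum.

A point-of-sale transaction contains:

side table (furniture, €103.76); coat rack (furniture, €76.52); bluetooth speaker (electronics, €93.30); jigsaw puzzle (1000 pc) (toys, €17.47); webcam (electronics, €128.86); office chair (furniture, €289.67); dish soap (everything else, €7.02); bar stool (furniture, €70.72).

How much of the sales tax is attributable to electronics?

Bluetooth speaker €93.30: electronics → 5.75% → €5.36
Webcam €128.86: electronics → 5.75% → €7.41
Tax on electronics = €5.36 + €7.41 = €12.77

€12.77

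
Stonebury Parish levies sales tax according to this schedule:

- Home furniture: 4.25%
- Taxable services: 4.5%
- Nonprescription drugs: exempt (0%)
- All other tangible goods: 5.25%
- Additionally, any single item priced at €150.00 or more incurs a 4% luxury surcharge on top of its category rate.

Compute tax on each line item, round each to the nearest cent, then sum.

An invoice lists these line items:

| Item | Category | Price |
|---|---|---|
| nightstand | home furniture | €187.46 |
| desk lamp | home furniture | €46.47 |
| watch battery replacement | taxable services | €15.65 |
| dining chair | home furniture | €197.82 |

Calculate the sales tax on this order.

€34.46

Nightstand €187.46: home furniture → 4.25% + 4% surcharge = 8.25% → €15.47
Desk lamp €46.47: home furniture → 4.25% → €1.97
Watch battery replacement €15.65: taxable services → 4.5% → €0.70
Dining chair €197.82: home furniture → 4.25% + 4% surcharge = 8.25% → €16.32
Total tax = €15.47 + €1.97 + €0.70 + €16.32 = €34.46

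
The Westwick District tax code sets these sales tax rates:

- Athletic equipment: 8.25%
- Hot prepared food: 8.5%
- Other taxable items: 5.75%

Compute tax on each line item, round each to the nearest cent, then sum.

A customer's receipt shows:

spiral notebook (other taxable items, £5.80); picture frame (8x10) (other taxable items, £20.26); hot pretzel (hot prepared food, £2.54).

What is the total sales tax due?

£1.71

Spiral notebook £5.80: other taxable items → 5.75% → £0.33
Picture frame (8x10) £20.26: other taxable items → 5.75% → £1.16
Hot pretzel £2.54: hot prepared food → 8.5% → £0.22
Total tax = £0.33 + £1.16 + £0.22 = £1.71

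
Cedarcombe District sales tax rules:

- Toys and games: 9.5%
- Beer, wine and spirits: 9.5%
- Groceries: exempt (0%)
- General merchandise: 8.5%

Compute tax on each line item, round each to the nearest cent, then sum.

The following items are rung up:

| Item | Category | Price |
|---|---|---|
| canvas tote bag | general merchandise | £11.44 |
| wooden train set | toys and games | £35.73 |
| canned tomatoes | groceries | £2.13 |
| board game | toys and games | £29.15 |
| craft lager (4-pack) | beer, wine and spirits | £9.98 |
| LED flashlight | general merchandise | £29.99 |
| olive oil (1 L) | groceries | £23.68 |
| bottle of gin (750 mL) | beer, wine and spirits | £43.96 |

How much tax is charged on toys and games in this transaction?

Wooden train set £35.73: toys and games → 9.5% → £3.39
Board game £29.15: toys and games → 9.5% → £2.77
Tax on toys and games = £3.39 + £2.77 = £6.16

£6.16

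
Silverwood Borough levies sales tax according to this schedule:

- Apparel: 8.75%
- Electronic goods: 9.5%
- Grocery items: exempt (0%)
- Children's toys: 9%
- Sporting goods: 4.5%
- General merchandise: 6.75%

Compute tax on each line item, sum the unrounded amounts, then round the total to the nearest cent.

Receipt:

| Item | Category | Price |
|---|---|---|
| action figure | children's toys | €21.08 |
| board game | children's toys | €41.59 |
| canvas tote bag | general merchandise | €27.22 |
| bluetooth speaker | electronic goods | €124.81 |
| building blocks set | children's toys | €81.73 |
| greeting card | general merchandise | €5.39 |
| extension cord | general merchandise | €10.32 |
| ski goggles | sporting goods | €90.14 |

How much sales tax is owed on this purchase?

€31.81

Action figure €21.08: children's toys → 9% → €1.8972
Board game €41.59: children's toys → 9% → €3.7431
Canvas tote bag €27.22: general merchandise → 6.75% → €1.83735
Bluetooth speaker €124.81: electronic goods → 9.5% → €11.85695
Building blocks set €81.73: children's toys → 9% → €7.3557
Greeting card €5.39: general merchandise → 6.75% → €0.363825
Extension cord €10.32: general merchandise → 6.75% → €0.6966
Ski goggles €90.14: sporting goods → 4.5% → €4.0563
Unrounded tax sum = €31.807025 → €31.81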